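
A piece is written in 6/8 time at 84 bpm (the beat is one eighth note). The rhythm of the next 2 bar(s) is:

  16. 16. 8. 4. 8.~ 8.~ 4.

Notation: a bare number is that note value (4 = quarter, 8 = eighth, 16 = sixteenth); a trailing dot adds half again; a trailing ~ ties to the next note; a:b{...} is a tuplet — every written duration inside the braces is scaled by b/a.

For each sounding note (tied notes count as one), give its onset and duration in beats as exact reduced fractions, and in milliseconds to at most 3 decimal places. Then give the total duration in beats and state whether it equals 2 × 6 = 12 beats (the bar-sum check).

1) 0.0ms=0b +535.714ms=3/4b
2) 535.714ms=3/4b +535.714ms=3/4b
3) 1071.429ms=3/2b +1071.429ms=3/2b
4) 2142.857ms=3b +2142.857ms=3b
5) 4285.714ms=6b +4285.714ms=6b
Σ=12b of 12 (84bpm 6/8) — PASS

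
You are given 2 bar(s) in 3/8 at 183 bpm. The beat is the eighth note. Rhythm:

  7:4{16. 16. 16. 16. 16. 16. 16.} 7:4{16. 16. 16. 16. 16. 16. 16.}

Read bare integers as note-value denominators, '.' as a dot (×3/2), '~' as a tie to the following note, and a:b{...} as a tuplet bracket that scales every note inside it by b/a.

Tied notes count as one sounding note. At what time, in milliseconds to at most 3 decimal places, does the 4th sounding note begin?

1. 0.0ms @ 0 + 140.515ms (3/7)
2. 140.515ms @ 3/7 + 140.515ms (3/7)
3. 281.03ms @ 6/7 + 140.515ms (3/7)
4. 421.546ms @ 9/7 + 140.515ms (3/7)
5. 562.061ms @ 12/7 + 140.515ms (3/7)
6. 702.576ms @ 15/7 + 140.515ms (3/7)
7. 843.091ms @ 18/7 + 140.515ms (3/7)
8. 983.607ms @ 3 + 140.515ms (3/7)
9. 1124.122ms @ 24/7 + 140.515ms (3/7)
10. 1264.637ms @ 27/7 + 140.515ms (3/7)
11. 1405.152ms @ 30/7 + 140.515ms (3/7)
12. 1545.667ms @ 33/7 + 140.515ms (3/7)
13. 1686.183ms @ 36/7 + 140.515ms (3/7)
14. 1826.698ms @ 39/7 + 140.515ms (3/7)

note 4 onset = 9/7b = 421.546ms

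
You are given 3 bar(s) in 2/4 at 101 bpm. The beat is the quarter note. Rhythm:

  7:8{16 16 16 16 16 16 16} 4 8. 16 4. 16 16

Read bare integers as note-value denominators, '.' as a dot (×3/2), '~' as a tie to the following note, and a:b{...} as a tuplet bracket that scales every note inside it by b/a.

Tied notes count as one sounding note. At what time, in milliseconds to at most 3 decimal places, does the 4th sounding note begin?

note 4 onset = 6/7b = 509.194ms

1. 0.0ms @ 0 + 169.731ms (2/7)
2. 169.731ms @ 2/7 + 169.731ms (2/7)
3. 339.463ms @ 4/7 + 169.731ms (2/7)
4. 509.194ms @ 6/7 + 169.731ms (2/7)
5. 678.925ms @ 8/7 + 169.731ms (2/7)
6. 848.656ms @ 10/7 + 169.731ms (2/7)
7. 1018.388ms @ 12/7 + 169.731ms (2/7)
8. 1188.119ms @ 2 + 594.059ms (1)
9. 1782.178ms @ 3 + 445.545ms (3/4)
10. 2227.723ms @ 15/4 + 148.515ms (1/4)
11. 2376.238ms @ 4 + 891.089ms (3/2)
12. 3267.327ms @ 11/2 + 148.515ms (1/4)
13. 3415.842ms @ 23/4 + 148.515ms (1/4)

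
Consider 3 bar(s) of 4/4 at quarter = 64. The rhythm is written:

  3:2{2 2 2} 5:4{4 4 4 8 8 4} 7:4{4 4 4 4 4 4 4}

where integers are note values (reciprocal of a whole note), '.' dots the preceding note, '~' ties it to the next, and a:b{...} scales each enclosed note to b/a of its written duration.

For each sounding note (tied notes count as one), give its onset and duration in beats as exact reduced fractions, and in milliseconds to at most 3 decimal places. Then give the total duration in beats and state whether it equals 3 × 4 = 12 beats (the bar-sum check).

1) 0.0ms=0b +1250.0ms=4/3b
2) 1250.0ms=4/3b +1250.0ms=4/3b
3) 2500.0ms=8/3b +1250.0ms=4/3b
4) 3750.0ms=4b +750.0ms=4/5b
5) 4500.0ms=24/5b +750.0ms=4/5b
6) 5250.0ms=28/5b +750.0ms=4/5b
7) 6000.0ms=32/5b +375.0ms=2/5b
8) 6375.0ms=34/5b +375.0ms=2/5b
9) 6750.0ms=36/5b +750.0ms=4/5b
10) 7500.0ms=8b +535.714ms=4/7b
11) 8035.714ms=60/7b +535.714ms=4/7b
12) 8571.429ms=64/7b +535.714ms=4/7b
13) 9107.143ms=68/7b +535.714ms=4/7b
14) 9642.857ms=72/7b +535.714ms=4/7b
15) 10178.571ms=76/7b +535.714ms=4/7b
16) 10714.286ms=80/7b +535.714ms=4/7b
Σ=12b of 12 (64bpm 4/4) — PASS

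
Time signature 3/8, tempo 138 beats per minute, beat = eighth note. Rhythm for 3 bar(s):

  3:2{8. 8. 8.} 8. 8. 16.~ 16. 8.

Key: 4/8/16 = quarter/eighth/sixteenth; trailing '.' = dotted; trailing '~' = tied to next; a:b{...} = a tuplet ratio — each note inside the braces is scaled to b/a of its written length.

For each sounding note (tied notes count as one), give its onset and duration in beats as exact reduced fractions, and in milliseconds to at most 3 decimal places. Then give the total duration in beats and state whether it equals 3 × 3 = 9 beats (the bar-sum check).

1) 0.0ms=0b +434.783ms=1b
2) 434.783ms=1b +434.783ms=1b
3) 869.565ms=2b +434.783ms=1b
4) 1304.348ms=3b +652.174ms=3/2b
5) 1956.522ms=9/2b +652.174ms=3/2b
6) 2608.696ms=6b +652.174ms=3/2b
7) 3260.87ms=15/2b +652.174ms=3/2b
Σ=9b of 9 (138bpm 3/8) — PASS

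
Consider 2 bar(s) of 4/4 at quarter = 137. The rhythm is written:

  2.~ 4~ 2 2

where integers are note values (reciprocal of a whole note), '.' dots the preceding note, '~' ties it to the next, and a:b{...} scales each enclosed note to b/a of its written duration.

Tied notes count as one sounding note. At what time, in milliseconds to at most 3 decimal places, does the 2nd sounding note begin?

1. 0.0ms @ 0 + 2627.737ms (6)
2. 2627.737ms @ 6 + 875.912ms (2)

note 2 onset = 6b = 2627.737ms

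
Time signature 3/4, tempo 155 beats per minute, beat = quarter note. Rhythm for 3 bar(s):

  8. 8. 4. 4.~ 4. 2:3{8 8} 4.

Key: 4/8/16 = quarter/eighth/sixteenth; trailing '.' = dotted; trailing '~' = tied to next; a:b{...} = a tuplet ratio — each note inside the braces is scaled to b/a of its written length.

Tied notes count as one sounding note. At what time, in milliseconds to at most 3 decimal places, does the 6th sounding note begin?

1. 0.0ms @ 0 + 290.323ms (3/4)
2. 290.323ms @ 3/4 + 290.323ms (3/4)
3. 580.645ms @ 3/2 + 580.645ms (3/2)
4. 1161.29ms @ 3 + 1161.29ms (3)
5. 2322.581ms @ 6 + 290.323ms (3/4)
6. 2612.903ms @ 27/4 + 290.323ms (3/4)
7. 2903.226ms @ 15/2 + 580.645ms (3/2)

note 6 onset = 27/4b = 2612.903ms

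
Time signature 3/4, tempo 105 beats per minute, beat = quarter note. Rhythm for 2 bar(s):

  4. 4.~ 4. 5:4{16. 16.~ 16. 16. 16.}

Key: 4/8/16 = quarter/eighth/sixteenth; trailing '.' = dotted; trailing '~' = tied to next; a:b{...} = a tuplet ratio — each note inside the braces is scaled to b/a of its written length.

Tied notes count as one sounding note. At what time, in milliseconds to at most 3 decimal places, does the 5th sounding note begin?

1. 0.0ms @ 0 + 857.143ms (3/2)
2. 857.143ms @ 3/2 + 1714.286ms (3)
3. 2571.429ms @ 9/2 + 171.429ms (3/10)
4. 2742.857ms @ 24/5 + 342.857ms (3/5)
5. 3085.714ms @ 27/5 + 171.429ms (3/10)
6. 3257.143ms @ 57/10 + 171.429ms (3/10)

note 5 onset = 27/5b = 3085.714ms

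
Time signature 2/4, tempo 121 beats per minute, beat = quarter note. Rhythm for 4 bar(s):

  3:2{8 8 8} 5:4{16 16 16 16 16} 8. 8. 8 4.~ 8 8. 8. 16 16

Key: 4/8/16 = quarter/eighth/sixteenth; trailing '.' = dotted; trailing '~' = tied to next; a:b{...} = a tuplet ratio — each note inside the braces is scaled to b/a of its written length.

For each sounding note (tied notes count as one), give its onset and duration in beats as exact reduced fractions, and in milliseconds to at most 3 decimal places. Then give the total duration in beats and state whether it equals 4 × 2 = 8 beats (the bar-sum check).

1) 0.0ms=0b +165.289ms=1/3b
2) 165.289ms=1/3b +165.289ms=1/3b
3) 330.579ms=2/3b +165.289ms=1/3b
4) 495.868ms=1b +99.174ms=1/5b
5) 595.041ms=6/5b +99.174ms=1/5b
6) 694.215ms=7/5b +99.174ms=1/5b
7) 793.388ms=8/5b +99.174ms=1/5b
8) 892.562ms=9/5b +99.174ms=1/5b
9) 991.736ms=2b +371.901ms=3/4b
10) 1363.636ms=11/4b +371.901ms=3/4b
11) 1735.537ms=7/2b +247.934ms=1/2b
12) 1983.471ms=4b +991.736ms=2b
13) 2975.207ms=6b +371.901ms=3/4b
14) 3347.107ms=27/4b +371.901ms=3/4b
15) 3719.008ms=15/2b +123.967ms=1/4b
16) 3842.975ms=31/4b +123.967ms=1/4b
Σ=8b of 8 (121bpm 2/4) — PASS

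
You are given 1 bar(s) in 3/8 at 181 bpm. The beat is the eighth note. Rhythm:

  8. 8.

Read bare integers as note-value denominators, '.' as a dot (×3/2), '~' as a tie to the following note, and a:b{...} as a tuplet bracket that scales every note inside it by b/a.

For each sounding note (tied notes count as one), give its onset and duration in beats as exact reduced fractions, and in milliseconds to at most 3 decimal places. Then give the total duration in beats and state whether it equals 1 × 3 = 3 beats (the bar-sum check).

1) 0.0ms=0b +497.238ms=3/2b
2) 497.238ms=3/2b +497.238ms=3/2b
Σ=3b of 3 (181bpm 3/8) — PASS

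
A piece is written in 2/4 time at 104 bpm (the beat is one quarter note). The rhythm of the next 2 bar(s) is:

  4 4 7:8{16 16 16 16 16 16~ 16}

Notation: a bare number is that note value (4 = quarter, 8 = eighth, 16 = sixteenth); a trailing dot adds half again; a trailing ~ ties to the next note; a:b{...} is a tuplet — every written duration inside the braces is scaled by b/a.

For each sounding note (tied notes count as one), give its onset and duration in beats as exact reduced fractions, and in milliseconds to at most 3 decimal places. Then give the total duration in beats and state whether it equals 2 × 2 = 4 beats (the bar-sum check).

1) 0.0ms=0b +576.923ms=1b
2) 576.923ms=1b +576.923ms=1b
3) 1153.846ms=2b +164.835ms=2/7b
4) 1318.681ms=16/7b +164.835ms=2/7b
5) 1483.516ms=18/7b +164.835ms=2/7b
6) 1648.352ms=20/7b +164.835ms=2/7b
7) 1813.187ms=22/7b +164.835ms=2/7b
8) 1978.022ms=24/7b +329.67ms=4/7b
Σ=4b of 4 (104bpm 2/4) — PASS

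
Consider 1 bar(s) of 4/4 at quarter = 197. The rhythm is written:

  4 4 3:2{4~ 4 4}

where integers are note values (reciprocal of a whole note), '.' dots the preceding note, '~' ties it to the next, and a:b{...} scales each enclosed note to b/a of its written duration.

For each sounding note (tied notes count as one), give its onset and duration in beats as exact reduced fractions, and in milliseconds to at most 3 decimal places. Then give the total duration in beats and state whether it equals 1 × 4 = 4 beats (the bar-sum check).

1) 0.0ms=0b +304.569ms=1b
2) 304.569ms=1b +304.569ms=1b
3) 609.137ms=2b +406.091ms=4/3b
4) 1015.228ms=10/3b +203.046ms=2/3b
Σ=4b of 4 (197bpm 4/4) — PASS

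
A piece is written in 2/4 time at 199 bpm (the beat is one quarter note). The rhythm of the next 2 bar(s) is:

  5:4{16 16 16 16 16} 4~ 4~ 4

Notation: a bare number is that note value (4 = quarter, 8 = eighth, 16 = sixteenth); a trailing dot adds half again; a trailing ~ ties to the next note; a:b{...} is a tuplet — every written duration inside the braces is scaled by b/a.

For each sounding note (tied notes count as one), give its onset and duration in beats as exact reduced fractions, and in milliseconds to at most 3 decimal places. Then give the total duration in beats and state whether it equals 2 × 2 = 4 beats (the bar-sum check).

1) 0.0ms=0b +60.302ms=1/5b
2) 60.302ms=1/5b +60.302ms=1/5b
3) 120.603ms=2/5b +60.302ms=1/5b
4) 180.905ms=3/5b +60.302ms=1/5b
5) 241.206ms=4/5b +60.302ms=1/5b
6) 301.508ms=1b +904.523ms=3b
Σ=4b of 4 (199bpm 2/4) — PASS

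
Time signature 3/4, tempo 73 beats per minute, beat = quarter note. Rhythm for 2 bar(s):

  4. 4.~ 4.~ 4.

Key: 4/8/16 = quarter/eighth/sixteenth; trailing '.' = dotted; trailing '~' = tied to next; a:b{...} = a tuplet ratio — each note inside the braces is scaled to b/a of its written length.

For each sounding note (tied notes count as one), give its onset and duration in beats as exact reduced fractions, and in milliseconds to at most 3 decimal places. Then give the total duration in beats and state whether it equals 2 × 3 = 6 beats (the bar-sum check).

1) 0.0ms=0b +1232.877ms=3/2b
2) 1232.877ms=3/2b +3698.63ms=9/2b
Σ=6b of 6 (73bpm 3/4) — PASS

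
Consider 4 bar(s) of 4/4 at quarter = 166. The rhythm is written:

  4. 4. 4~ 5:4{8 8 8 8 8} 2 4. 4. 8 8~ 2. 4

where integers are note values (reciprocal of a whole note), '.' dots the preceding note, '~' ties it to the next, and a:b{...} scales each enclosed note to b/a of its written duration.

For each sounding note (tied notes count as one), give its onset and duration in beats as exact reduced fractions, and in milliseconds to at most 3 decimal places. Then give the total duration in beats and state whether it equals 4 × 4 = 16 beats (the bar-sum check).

1) 0.0ms=0b +542.169ms=3/2b
2) 542.169ms=3/2b +542.169ms=3/2b
3) 1084.337ms=3b +506.024ms=7/5b
4) 1590.361ms=22/5b +144.578ms=2/5b
5) 1734.94ms=24/5b +144.578ms=2/5b
6) 1879.518ms=26/5b +144.578ms=2/5b
7) 2024.096ms=28/5b +144.578ms=2/5b
8) 2168.675ms=6b +722.892ms=2b
9) 2891.566ms=8b +542.169ms=3/2b
10) 3433.735ms=19/2b +542.169ms=3/2b
11) 3975.904ms=11b +180.723ms=1/2b
12) 4156.627ms=23/2b +1265.06ms=7/2b
13) 5421.687ms=15b +361.446ms=1b
Σ=16b of 16 (166bpm 4/4) — PASS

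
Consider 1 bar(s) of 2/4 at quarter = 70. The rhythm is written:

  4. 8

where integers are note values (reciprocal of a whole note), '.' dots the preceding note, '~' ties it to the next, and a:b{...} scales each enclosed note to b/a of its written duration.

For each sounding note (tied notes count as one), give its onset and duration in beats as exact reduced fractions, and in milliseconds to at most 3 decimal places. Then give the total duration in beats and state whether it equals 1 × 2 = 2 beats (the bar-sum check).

1) 0.0ms=0b +1285.714ms=3/2b
2) 1285.714ms=3/2b +428.571ms=1/2b
Σ=2b of 2 (70bpm 2/4) — PASS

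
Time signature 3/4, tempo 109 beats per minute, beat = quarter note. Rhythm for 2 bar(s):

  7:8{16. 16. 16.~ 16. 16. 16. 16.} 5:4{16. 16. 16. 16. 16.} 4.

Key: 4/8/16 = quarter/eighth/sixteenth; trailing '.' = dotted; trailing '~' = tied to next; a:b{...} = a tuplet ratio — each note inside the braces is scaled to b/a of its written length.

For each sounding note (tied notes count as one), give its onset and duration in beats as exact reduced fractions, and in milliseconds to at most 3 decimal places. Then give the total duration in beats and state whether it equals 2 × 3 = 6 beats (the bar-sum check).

1) 0.0ms=0b +235.911ms=3/7b
2) 235.911ms=3/7b +235.911ms=3/7b
3) 471.822ms=6/7b +471.822ms=6/7b
4) 943.644ms=12/7b +235.911ms=3/7b
5) 1179.554ms=15/7b +235.911ms=3/7b
6) 1415.465ms=18/7b +235.911ms=3/7b
7) 1651.376ms=3b +165.138ms=3/10b
8) 1816.514ms=33/10b +165.138ms=3/10b
9) 1981.651ms=18/5b +165.138ms=3/10b
10) 2146.789ms=39/10b +165.138ms=3/10b
11) 2311.927ms=21/5b +165.138ms=3/10b
12) 2477.064ms=9/2b +825.688ms=3/2b
Σ=6b of 6 (109bpm 3/4) — PASS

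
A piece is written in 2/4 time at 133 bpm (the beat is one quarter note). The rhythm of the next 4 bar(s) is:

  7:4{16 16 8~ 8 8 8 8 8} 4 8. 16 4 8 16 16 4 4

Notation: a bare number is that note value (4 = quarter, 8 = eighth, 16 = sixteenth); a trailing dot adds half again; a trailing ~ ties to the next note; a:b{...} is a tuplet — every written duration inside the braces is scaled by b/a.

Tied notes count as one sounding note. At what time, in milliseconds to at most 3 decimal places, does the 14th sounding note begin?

note 14 onset = 23/4b = 2593.985ms

1. 0.0ms @ 0 + 64.447ms (1/7)
2. 64.447ms @ 1/7 + 64.447ms (1/7)
3. 128.894ms @ 2/7 + 257.787ms (4/7)
4. 386.681ms @ 6/7 + 128.894ms (2/7)
5. 515.575ms @ 8/7 + 128.894ms (2/7)
6. 644.468ms @ 10/7 + 128.894ms (2/7)
7. 773.362ms @ 12/7 + 128.894ms (2/7)
8. 902.256ms @ 2 + 451.128ms (1)
9. 1353.383ms @ 3 + 338.346ms (3/4)
10. 1691.729ms @ 15/4 + 112.782ms (1/4)
11. 1804.511ms @ 4 + 451.128ms (1)
12. 2255.639ms @ 5 + 225.564ms (1/2)
13. 2481.203ms @ 11/2 + 112.782ms (1/4)
14. 2593.985ms @ 23/4 + 112.782ms (1/4)
15. 2706.767ms @ 6 + 451.128ms (1)
16. 3157.895ms @ 7 + 451.128ms (1)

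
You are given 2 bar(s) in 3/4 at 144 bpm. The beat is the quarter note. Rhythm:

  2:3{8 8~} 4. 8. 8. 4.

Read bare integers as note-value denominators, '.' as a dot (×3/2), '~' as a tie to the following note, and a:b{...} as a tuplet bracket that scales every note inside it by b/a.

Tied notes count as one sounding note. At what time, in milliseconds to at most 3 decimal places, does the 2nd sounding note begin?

1. 0.0ms @ 0 + 312.5ms (3/4)
2. 312.5ms @ 3/4 + 937.5ms (9/4)
3. 1250.0ms @ 3 + 312.5ms (3/4)
4. 1562.5ms @ 15/4 + 312.5ms (3/4)
5. 1875.0ms @ 9/2 + 625.0ms (3/2)

note 2 onset = 3/4b = 312.5ms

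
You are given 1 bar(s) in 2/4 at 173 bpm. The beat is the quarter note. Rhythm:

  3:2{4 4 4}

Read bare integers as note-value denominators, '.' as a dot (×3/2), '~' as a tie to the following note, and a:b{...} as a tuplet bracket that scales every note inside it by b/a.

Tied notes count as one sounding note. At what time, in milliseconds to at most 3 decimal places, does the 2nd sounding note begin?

1. 0.0ms @ 0 + 231.214ms (2/3)
2. 231.214ms @ 2/3 + 231.214ms (2/3)
3. 462.428ms @ 4/3 + 231.214ms (2/3)

note 2 onset = 2/3b = 231.214ms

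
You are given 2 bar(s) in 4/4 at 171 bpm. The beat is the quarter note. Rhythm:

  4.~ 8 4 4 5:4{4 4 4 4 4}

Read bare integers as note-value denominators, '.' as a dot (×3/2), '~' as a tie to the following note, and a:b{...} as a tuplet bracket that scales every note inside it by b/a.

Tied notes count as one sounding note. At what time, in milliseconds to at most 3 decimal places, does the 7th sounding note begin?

1. 0.0ms @ 0 + 701.754ms (2)
2. 701.754ms @ 2 + 350.877ms (1)
3. 1052.632ms @ 3 + 350.877ms (1)
4. 1403.509ms @ 4 + 280.702ms (4/5)
5. 1684.211ms @ 24/5 + 280.702ms (4/5)
6. 1964.912ms @ 28/5 + 280.702ms (4/5)
7. 2245.614ms @ 32/5 + 280.702ms (4/5)
8. 2526.316ms @ 36/5 + 280.702ms (4/5)

note 7 onset = 32/5b = 2245.614ms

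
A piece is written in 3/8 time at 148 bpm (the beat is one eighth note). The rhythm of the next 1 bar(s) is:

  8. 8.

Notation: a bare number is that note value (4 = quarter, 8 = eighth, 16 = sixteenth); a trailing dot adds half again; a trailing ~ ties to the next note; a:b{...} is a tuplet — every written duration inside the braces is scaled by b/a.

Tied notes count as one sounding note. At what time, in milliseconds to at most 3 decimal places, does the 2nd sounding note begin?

note 2 onset = 3/2b = 608.108ms

1. 0.0ms @ 0 + 608.108ms (3/2)
2. 608.108ms @ 3/2 + 608.108ms (3/2)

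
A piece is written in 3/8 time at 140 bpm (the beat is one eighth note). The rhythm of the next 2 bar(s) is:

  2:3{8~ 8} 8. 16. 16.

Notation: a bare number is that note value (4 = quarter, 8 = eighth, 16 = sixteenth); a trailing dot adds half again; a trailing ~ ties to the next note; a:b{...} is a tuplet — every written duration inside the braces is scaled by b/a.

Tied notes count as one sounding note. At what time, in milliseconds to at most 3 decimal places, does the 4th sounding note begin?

note 4 onset = 21/4b = 2250.0ms

1. 0.0ms @ 0 + 1285.714ms (3)
2. 1285.714ms @ 3 + 642.857ms (3/2)
3. 1928.571ms @ 9/2 + 321.429ms (3/4)
4. 2250.0ms @ 21/4 + 321.429ms (3/4)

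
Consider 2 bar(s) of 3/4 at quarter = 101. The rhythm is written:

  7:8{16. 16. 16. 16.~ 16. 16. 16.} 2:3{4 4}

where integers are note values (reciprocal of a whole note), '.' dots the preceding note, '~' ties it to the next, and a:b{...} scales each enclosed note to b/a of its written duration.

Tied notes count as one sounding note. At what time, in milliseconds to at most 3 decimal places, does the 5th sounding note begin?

1. 0.0ms @ 0 + 254.597ms (3/7)
2. 254.597ms @ 3/7 + 254.597ms (3/7)
3. 509.194ms @ 6/7 + 254.597ms (3/7)
4. 763.791ms @ 9/7 + 509.194ms (6/7)
5. 1272.984ms @ 15/7 + 254.597ms (3/7)
6. 1527.581ms @ 18/7 + 254.597ms (3/7)
7. 1782.178ms @ 3 + 891.089ms (3/2)
8. 2673.267ms @ 9/2 + 891.089ms (3/2)

note 5 onset = 15/7b = 1272.984ms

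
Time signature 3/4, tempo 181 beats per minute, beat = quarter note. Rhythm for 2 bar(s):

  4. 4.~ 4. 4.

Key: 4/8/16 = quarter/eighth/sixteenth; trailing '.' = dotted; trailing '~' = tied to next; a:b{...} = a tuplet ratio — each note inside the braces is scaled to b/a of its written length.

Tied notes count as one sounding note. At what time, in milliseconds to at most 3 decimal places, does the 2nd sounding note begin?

note 2 onset = 3/2b = 497.238ms

1. 0.0ms @ 0 + 497.238ms (3/2)
2. 497.238ms @ 3/2 + 994.475ms (3)
3. 1491.713ms @ 9/2 + 497.238ms (3/2)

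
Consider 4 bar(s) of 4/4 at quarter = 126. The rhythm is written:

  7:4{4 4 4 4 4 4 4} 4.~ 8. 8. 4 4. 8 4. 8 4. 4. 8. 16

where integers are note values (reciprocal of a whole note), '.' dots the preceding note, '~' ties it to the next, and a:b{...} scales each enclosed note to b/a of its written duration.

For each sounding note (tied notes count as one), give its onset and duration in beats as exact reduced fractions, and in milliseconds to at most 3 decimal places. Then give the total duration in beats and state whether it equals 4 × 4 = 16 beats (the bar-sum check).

1) 0.0ms=0b +272.109ms=4/7b
2) 272.109ms=4/7b +272.109ms=4/7b
3) 544.218ms=8/7b +272.109ms=4/7b
4) 816.327ms=12/7b +272.109ms=4/7b
5) 1088.435ms=16/7b +272.109ms=4/7b
6) 1360.544ms=20/7b +272.109ms=4/7b
7) 1632.653ms=24/7b +272.109ms=4/7b
8) 1904.762ms=4b +1071.429ms=9/4b
9) 2976.19ms=25/4b +357.143ms=3/4b
10) 3333.333ms=7b +476.19ms=1b
11) 3809.524ms=8b +714.286ms=3/2b
12) 4523.81ms=19/2b +238.095ms=1/2b
13) 4761.905ms=10b +714.286ms=3/2b
14) 5476.19ms=23/2b +238.095ms=1/2b
15) 5714.286ms=12b +714.286ms=3/2b
16) 6428.571ms=27/2b +714.286ms=3/2b
17) 7142.857ms=15b +357.143ms=3/4b
18) 7500.0ms=63/4b +119.048ms=1/4b
Σ=16b of 16 (126bpm 4/4) — PASS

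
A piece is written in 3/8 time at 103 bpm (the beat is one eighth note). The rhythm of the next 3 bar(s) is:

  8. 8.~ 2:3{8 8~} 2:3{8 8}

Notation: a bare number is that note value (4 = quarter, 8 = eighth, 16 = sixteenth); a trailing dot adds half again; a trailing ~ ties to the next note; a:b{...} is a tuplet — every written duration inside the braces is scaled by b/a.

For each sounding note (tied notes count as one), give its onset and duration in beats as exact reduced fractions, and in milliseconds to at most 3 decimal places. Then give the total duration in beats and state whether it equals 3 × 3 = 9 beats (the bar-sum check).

1) 0.0ms=0b +873.786ms=3/2b
2) 873.786ms=3/2b +1747.573ms=3b
3) 2621.359ms=9/2b +1747.573ms=3b
4) 4368.932ms=15/2b +873.786ms=3/2b
Σ=9b of 9 (103bpm 3/8) — PASS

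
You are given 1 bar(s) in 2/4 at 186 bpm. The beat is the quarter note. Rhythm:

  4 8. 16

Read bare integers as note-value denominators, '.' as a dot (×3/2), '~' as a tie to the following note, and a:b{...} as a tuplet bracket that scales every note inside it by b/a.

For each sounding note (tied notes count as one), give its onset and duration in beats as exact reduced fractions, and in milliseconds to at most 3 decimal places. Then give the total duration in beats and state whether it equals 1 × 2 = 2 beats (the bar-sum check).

1) 0.0ms=0b +322.581ms=1b
2) 322.581ms=1b +241.935ms=3/4b
3) 564.516ms=7/4b +80.645ms=1/4b
Σ=2b of 2 (186bpm 2/4) — PASS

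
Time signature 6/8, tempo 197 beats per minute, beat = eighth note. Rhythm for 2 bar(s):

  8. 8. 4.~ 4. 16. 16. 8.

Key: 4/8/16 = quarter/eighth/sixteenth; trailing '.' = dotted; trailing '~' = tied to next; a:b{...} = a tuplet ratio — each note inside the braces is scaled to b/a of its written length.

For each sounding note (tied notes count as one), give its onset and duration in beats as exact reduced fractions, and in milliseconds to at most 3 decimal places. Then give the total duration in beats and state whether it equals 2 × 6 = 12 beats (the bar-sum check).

1) 0.0ms=0b +456.853ms=3/2b
2) 456.853ms=3/2b +456.853ms=3/2b
3) 913.706ms=3b +1827.411ms=6b
4) 2741.117ms=9b +228.426ms=3/4b
5) 2969.543ms=39/4b +228.426ms=3/4b
6) 3197.97ms=21/2b +456.853ms=3/2b
Σ=12b of 12 (197bpm 6/8) — PASS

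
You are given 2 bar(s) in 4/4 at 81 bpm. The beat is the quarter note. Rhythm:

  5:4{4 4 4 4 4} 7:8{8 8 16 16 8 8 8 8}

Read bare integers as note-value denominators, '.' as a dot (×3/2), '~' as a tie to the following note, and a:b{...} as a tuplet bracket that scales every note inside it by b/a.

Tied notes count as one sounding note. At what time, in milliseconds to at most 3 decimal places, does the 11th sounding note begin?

note 11 onset = 44/7b = 4656.085ms

1. 0.0ms @ 0 + 592.593ms (4/5)
2. 592.593ms @ 4/5 + 592.593ms (4/5)
3. 1185.185ms @ 8/5 + 592.593ms (4/5)
4. 1777.778ms @ 12/5 + 592.593ms (4/5)
5. 2370.37ms @ 16/5 + 592.593ms (4/5)
6. 2962.963ms @ 4 + 423.28ms (4/7)
7. 3386.243ms @ 32/7 + 423.28ms (4/7)
8. 3809.524ms @ 36/7 + 211.64ms (2/7)
9. 4021.164ms @ 38/7 + 211.64ms (2/7)
10. 4232.804ms @ 40/7 + 423.28ms (4/7)
11. 4656.085ms @ 44/7 + 423.28ms (4/7)
12. 5079.365ms @ 48/7 + 423.28ms (4/7)
13. 5502.646ms @ 52/7 + 423.28ms (4/7)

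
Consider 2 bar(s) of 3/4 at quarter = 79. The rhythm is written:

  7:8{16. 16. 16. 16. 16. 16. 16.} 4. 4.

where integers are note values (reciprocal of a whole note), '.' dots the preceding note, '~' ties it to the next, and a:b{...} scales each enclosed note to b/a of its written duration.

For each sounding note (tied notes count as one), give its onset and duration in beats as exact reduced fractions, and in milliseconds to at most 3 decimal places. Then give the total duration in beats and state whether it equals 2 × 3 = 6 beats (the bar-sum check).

1) 0.0ms=0b +325.497ms=3/7b
2) 325.497ms=3/7b +325.497ms=3/7b
3) 650.995ms=6/7b +325.497ms=3/7b
4) 976.492ms=9/7b +325.497ms=3/7b
5) 1301.989ms=12/7b +325.497ms=3/7b
6) 1627.486ms=15/7b +325.497ms=3/7b
7) 1952.984ms=18/7b +325.497ms=3/7b
8) 2278.481ms=3b +1139.241ms=3/2b
9) 3417.722ms=9/2b +1139.241ms=3/2b
Σ=6b of 6 (79bpm 3/4) — PASS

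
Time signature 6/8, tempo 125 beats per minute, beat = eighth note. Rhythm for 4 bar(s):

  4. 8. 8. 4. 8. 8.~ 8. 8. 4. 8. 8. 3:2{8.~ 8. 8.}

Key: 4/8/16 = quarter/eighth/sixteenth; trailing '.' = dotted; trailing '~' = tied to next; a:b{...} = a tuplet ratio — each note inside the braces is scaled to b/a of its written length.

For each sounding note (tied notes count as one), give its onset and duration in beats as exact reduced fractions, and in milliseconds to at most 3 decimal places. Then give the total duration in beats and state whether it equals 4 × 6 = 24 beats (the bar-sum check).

1) 0.0ms=0b +1440.0ms=3b
2) 1440.0ms=3b +720.0ms=3/2b
3) 2160.0ms=9/2b +720.0ms=3/2b
4) 2880.0ms=6b +1440.0ms=3b
5) 4320.0ms=9b +720.0ms=3/2b
6) 5040.0ms=21/2b +1440.0ms=3b
7) 6480.0ms=27/2b +720.0ms=3/2b
8) 7200.0ms=15b +1440.0ms=3b
9) 8640.0ms=18b +720.0ms=3/2b
10) 9360.0ms=39/2b +720.0ms=3/2b
11) 10080.0ms=21b +960.0ms=2b
12) 11040.0ms=23b +480.0ms=1b
Σ=24b of 24 (125bpm 6/8) — PASS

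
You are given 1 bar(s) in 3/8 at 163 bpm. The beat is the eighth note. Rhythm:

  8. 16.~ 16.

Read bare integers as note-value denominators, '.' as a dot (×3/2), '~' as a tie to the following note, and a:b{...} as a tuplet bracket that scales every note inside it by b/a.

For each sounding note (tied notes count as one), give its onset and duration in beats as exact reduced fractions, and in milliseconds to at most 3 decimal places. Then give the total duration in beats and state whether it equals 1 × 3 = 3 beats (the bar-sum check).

1) 0.0ms=0b +552.147ms=3/2b
2) 552.147ms=3/2b +552.147ms=3/2b
Σ=3b of 3 (163bpm 3/8) — PASS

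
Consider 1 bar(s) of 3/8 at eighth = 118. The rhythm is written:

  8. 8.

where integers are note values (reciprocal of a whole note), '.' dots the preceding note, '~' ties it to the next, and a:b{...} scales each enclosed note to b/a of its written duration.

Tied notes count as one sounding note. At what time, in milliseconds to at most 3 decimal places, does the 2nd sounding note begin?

1. 0.0ms @ 0 + 762.712ms (3/2)
2. 762.712ms @ 3/2 + 762.712ms (3/2)

note 2 onset = 3/2b = 762.712ms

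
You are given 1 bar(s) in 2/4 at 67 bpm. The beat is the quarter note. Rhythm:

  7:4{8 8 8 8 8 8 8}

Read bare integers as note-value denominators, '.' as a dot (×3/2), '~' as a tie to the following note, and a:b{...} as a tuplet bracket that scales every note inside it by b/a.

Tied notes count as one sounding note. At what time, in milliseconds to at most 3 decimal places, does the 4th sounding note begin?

1. 0.0ms @ 0 + 255.864ms (2/7)
2. 255.864ms @ 2/7 + 255.864ms (2/7)
3. 511.727ms @ 4/7 + 255.864ms (2/7)
4. 767.591ms @ 6/7 + 255.864ms (2/7)
5. 1023.454ms @ 8/7 + 255.864ms (2/7)
6. 1279.318ms @ 10/7 + 255.864ms (2/7)
7. 1535.181ms @ 12/7 + 255.864ms (2/7)

note 4 onset = 6/7b = 767.591ms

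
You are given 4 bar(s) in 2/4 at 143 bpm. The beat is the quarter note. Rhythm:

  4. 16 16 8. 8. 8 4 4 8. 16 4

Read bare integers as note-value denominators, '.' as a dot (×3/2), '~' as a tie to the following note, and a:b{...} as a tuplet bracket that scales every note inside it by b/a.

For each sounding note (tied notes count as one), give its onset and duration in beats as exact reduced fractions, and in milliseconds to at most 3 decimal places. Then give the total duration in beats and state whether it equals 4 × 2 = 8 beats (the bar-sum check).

1) 0.0ms=0b +629.371ms=3/2b
2) 629.371ms=3/2b +104.895ms=1/4b
3) 734.266ms=7/4b +104.895ms=1/4b
4) 839.161ms=2b +314.685ms=3/4b
5) 1153.846ms=11/4b +314.685ms=3/4b
6) 1468.531ms=7/2b +209.79ms=1/2b
7) 1678.322ms=4b +419.58ms=1b
8) 2097.902ms=5b +419.58ms=1b
9) 2517.483ms=6b +314.685ms=3/4b
10) 2832.168ms=27/4b +104.895ms=1/4b
11) 2937.063ms=7b +419.58ms=1b
Σ=8b of 8 (143bpm 2/4) — PASS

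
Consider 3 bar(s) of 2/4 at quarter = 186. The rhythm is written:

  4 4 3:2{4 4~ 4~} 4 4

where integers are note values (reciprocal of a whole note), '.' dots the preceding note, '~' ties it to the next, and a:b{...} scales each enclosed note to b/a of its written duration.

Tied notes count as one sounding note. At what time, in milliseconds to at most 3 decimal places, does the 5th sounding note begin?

note 5 onset = 5b = 1612.903ms

1. 0.0ms @ 0 + 322.581ms (1)
2. 322.581ms @ 1 + 322.581ms (1)
3. 645.161ms @ 2 + 215.054ms (2/3)
4. 860.215ms @ 8/3 + 752.688ms (7/3)
5. 1612.903ms @ 5 + 322.581ms (1)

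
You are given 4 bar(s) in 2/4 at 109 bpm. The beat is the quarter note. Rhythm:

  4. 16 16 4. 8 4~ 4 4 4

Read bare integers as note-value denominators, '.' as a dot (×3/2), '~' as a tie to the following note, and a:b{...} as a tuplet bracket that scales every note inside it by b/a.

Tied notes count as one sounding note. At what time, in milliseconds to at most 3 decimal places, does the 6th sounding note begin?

1. 0.0ms @ 0 + 825.688ms (3/2)
2. 825.688ms @ 3/2 + 137.615ms (1/4)
3. 963.303ms @ 7/4 + 137.615ms (1/4)
4. 1100.917ms @ 2 + 825.688ms (3/2)
5. 1926.606ms @ 7/2 + 275.229ms (1/2)
6. 2201.835ms @ 4 + 1100.917ms (2)
7. 3302.752ms @ 6 + 550.459ms (1)
8. 3853.211ms @ 7 + 550.459ms (1)

note 6 onset = 4b = 2201.835ms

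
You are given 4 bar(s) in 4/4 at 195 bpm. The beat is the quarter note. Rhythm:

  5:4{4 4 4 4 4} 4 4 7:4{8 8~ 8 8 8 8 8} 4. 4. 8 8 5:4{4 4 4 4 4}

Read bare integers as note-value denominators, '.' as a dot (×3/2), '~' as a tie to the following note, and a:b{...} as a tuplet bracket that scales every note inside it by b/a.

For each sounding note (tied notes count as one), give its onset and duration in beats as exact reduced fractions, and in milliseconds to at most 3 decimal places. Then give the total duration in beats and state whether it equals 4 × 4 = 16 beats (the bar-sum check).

1) 0.0ms=0b +246.154ms=4/5b
2) 246.154ms=4/5b +246.154ms=4/5b
3) 492.308ms=8/5b +246.154ms=4/5b
4) 738.462ms=12/5b +246.154ms=4/5b
5) 984.615ms=16/5b +246.154ms=4/5b
6) 1230.769ms=4b +307.692ms=1b
7) 1538.462ms=5b +307.692ms=1b
8) 1846.154ms=6b +87.912ms=2/7b
9) 1934.066ms=44/7b +175.824ms=4/7b
10) 2109.89ms=48/7b +87.912ms=2/7b
11) 2197.802ms=50/7b +87.912ms=2/7b
12) 2285.714ms=52/7b +87.912ms=2/7b
13) 2373.626ms=54/7b +87.912ms=2/7b
14) 2461.538ms=8b +461.538ms=3/2b
15) 2923.077ms=19/2b +461.538ms=3/2b
16) 3384.615ms=11b +153.846ms=1/2b
17) 3538.462ms=23/2b +153.846ms=1/2b
18) 3692.308ms=12b +246.154ms=4/5b
19) 3938.462ms=64/5b +246.154ms=4/5b
20) 4184.615ms=68/5b +246.154ms=4/5b
21) 4430.769ms=72/5b +246.154ms=4/5b
22) 4676.923ms=76/5b +246.154ms=4/5b
Σ=16b of 16 (195bpm 4/4) — PASS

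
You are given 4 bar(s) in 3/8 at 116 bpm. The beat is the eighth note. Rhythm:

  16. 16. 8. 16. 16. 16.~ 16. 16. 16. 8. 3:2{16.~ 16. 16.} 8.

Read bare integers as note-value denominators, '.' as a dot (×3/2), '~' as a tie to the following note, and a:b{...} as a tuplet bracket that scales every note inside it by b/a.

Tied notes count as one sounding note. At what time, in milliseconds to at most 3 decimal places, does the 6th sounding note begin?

note 6 onset = 9/2b = 2327.586ms

1. 0.0ms @ 0 + 387.931ms (3/4)
2. 387.931ms @ 3/4 + 387.931ms (3/4)
3. 775.862ms @ 3/2 + 775.862ms (3/2)
4. 1551.724ms @ 3 + 387.931ms (3/4)
5. 1939.655ms @ 15/4 + 387.931ms (3/4)
6. 2327.586ms @ 9/2 + 775.862ms (3/2)
7. 3103.448ms @ 6 + 387.931ms (3/4)
8. 3491.379ms @ 27/4 + 387.931ms (3/4)
9. 3879.31ms @ 15/2 + 775.862ms (3/2)
10. 4655.172ms @ 9 + 517.241ms (1)
11. 5172.414ms @ 10 + 258.621ms (1/2)
12. 5431.034ms @ 21/2 + 775.862ms (3/2)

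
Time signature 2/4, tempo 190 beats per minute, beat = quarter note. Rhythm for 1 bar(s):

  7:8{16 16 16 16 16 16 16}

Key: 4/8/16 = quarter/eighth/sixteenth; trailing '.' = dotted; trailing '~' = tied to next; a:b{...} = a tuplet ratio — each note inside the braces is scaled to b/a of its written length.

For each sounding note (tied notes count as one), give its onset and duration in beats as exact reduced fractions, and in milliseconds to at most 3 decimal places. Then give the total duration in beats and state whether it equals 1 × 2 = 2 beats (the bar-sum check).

1) 0.0ms=0b +90.226ms=2/7b
2) 90.226ms=2/7b +90.226ms=2/7b
3) 180.451ms=4/7b +90.226ms=2/7b
4) 270.677ms=6/7b +90.226ms=2/7b
5) 360.902ms=8/7b +90.226ms=2/7b
6) 451.128ms=10/7b +90.226ms=2/7b
7) 541.353ms=12/7b +90.226ms=2/7b
Σ=2b of 2 (190bpm 2/4) — PASS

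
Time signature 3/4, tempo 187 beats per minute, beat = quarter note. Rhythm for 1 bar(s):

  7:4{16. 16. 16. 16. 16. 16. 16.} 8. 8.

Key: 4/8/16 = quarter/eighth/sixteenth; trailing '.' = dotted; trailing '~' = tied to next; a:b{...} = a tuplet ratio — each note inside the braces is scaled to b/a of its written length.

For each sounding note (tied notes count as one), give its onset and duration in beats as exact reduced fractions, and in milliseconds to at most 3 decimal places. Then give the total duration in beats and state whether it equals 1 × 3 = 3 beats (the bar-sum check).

1) 0.0ms=0b +68.755ms=3/14b
2) 68.755ms=3/14b +68.755ms=3/14b
3) 137.51ms=3/7b +68.755ms=3/14b
4) 206.264ms=9/14b +68.755ms=3/14b
5) 275.019ms=6/7b +68.755ms=3/14b
6) 343.774ms=15/14b +68.755ms=3/14b
7) 412.529ms=9/7b +68.755ms=3/14b
8) 481.283ms=3/2b +240.642ms=3/4b
9) 721.925ms=9/4b +240.642ms=3/4b
Σ=3b of 3 (187bpm 3/4) — PASS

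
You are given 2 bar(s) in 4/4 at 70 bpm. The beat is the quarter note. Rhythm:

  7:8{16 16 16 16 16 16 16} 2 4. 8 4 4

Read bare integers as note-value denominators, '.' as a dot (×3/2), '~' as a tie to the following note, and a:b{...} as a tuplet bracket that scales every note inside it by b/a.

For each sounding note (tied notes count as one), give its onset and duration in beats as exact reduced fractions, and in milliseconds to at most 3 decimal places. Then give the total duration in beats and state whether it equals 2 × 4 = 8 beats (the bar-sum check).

1) 0.0ms=0b +244.898ms=2/7b
2) 244.898ms=2/7b +244.898ms=2/7b
3) 489.796ms=4/7b +244.898ms=2/7b
4) 734.694ms=6/7b +244.898ms=2/7b
5) 979.592ms=8/7b +244.898ms=2/7b
6) 1224.49ms=10/7b +244.898ms=2/7b
7) 1469.388ms=12/7b +244.898ms=2/7b
8) 1714.286ms=2b +1714.286ms=2b
9) 3428.571ms=4b +1285.714ms=3/2b
10) 4714.286ms=11/2b +428.571ms=1/2b
11) 5142.857ms=6b +857.143ms=1b
12) 6000.0ms=7b +857.143ms=1b
Σ=8b of 8 (70bpm 4/4) — PASS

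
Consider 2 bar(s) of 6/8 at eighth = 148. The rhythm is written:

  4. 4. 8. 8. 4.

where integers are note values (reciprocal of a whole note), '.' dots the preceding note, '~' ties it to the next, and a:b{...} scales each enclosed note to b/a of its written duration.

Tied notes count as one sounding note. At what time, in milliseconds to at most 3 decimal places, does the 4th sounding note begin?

1. 0.0ms @ 0 + 1216.216ms (3)
2. 1216.216ms @ 3 + 1216.216ms (3)
3. 2432.432ms @ 6 + 608.108ms (3/2)
4. 3040.541ms @ 15/2 + 608.108ms (3/2)
5. 3648.649ms @ 9 + 1216.216ms (3)

note 4 onset = 15/2b = 3040.541ms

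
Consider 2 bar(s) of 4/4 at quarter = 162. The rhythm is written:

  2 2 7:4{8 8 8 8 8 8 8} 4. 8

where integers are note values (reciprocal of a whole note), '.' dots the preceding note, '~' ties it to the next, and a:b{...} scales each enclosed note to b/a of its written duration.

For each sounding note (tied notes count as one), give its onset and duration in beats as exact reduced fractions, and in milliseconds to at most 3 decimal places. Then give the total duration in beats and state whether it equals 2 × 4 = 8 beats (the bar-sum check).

1) 0.0ms=0b +740.741ms=2b
2) 740.741ms=2b +740.741ms=2b
3) 1481.481ms=4b +105.82ms=2/7b
4) 1587.302ms=30/7b +105.82ms=2/7b
5) 1693.122ms=32/7b +105.82ms=2/7b
6) 1798.942ms=34/7b +105.82ms=2/7b
7) 1904.762ms=36/7b +105.82ms=2/7b
8) 2010.582ms=38/7b +105.82ms=2/7b
9) 2116.402ms=40/7b +105.82ms=2/7b
10) 2222.222ms=6b +555.556ms=3/2b
11) 2777.778ms=15/2b +185.185ms=1/2b
Σ=8b of 8 (162bpm 4/4) — PASS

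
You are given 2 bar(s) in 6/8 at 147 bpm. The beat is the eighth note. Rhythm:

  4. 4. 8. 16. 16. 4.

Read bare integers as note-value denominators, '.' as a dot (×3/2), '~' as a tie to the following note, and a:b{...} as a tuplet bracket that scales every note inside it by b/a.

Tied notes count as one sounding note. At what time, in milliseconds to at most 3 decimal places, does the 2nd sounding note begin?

1. 0.0ms @ 0 + 1224.49ms (3)
2. 1224.49ms @ 3 + 1224.49ms (3)
3. 2448.98ms @ 6 + 612.245ms (3/2)
4. 3061.224ms @ 15/2 + 306.122ms (3/4)
5. 3367.347ms @ 33/4 + 306.122ms (3/4)
6. 3673.469ms @ 9 + 1224.49ms (3)

note 2 onset = 3b = 1224.49ms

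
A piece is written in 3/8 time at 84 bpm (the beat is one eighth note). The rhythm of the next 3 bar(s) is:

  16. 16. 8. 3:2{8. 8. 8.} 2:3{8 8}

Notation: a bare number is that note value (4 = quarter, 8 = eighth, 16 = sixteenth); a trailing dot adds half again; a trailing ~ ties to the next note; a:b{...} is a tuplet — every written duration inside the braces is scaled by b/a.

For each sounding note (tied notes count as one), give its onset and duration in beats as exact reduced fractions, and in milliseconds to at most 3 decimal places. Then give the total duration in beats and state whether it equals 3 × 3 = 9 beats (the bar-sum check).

1) 0.0ms=0b +535.714ms=3/4b
2) 535.714ms=3/4b +535.714ms=3/4b
3) 1071.429ms=3/2b +1071.429ms=3/2b
4) 2142.857ms=3b +714.286ms=1b
5) 2857.143ms=4b +714.286ms=1b
6) 3571.429ms=5b +714.286ms=1b
7) 4285.714ms=6b +1071.429ms=3/2b
8) 5357.143ms=15/2b +1071.429ms=3/2b
Σ=9b of 9 (84bpm 3/8) — PASS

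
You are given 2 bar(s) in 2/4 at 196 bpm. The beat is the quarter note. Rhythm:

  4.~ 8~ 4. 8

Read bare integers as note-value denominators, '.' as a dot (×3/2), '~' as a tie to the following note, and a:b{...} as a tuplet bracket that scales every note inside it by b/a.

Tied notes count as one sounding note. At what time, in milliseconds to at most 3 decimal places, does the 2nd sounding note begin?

note 2 onset = 7/2b = 1071.429ms

1. 0.0ms @ 0 + 1071.429ms (7/2)
2. 1071.429ms @ 7/2 + 153.061ms (1/2)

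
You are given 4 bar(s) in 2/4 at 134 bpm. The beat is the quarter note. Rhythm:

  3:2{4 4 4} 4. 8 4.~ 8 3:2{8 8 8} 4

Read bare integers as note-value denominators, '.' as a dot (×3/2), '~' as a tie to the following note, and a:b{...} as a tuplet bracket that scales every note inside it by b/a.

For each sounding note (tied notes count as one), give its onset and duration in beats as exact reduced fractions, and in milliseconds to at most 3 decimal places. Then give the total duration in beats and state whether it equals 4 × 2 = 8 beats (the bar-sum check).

1) 0.0ms=0b +298.507ms=2/3b
2) 298.507ms=2/3b +298.507ms=2/3b
3) 597.015ms=4/3b +298.507ms=2/3b
4) 895.522ms=2b +671.642ms=3/2b
5) 1567.164ms=7/2b +223.881ms=1/2b
6) 1791.045ms=4b +895.522ms=2b
7) 2686.567ms=6b +149.254ms=1/3b
8) 2835.821ms=19/3b +149.254ms=1/3b
9) 2985.075ms=20/3b +149.254ms=1/3b
10) 3134.328ms=7b +447.761ms=1b
Σ=8b of 8 (134bpm 2/4) — PASS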